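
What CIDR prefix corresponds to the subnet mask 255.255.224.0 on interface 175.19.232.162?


Binary: 11111111.11111111.11100000.00000000
Count leading 1s
Prefix: /19


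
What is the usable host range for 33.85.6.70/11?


Network: 33.64.0.0
Broadcast: 33.95.255.255
First usable = network + 1
Last usable = broadcast - 1
Range: 33.64.0.1 to 33.95.255.254


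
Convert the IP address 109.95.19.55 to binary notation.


109 = 01101101
95 = 01011111
19 = 00010011
55 = 00110111
Binary: 01101101.01011111.00010011.00110111


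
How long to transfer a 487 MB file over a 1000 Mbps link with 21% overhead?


Effective throughput = 1000 * (1 - 21/100) = 790 Mbps
File size in Mb = 487 * 8 = 3896 Mb
Time = 3896 / 790
Time = 4.9316 seconds


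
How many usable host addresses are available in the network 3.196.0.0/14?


Host bits = 32 - 14 = 18
Total addresses = 2^18 = 262144
Usable = total - 2 (network and broadcast)
Usable hosts: 262142


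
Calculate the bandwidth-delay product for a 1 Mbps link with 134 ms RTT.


BDP = bandwidth * RTT
= 1 Mbps * 134 ms
= 1 * 1e6 * 134 / 1000 bits
= 134000 bits
= 16750 bytes
= 16.3574 KB
BDP = 134000 bits (16750 bytes)


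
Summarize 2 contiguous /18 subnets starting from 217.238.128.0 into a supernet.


Original prefix: /18
Number of subnets: 2 = 2^1
New prefix = 18 - 1 = 17
Supernet: 217.238.128.0/17


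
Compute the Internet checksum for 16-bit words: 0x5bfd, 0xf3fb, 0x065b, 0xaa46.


Sum all words (with carry folding):
+ 0x5bfd = 0x5bfd
+ 0xf3fb = 0x4ff9
+ 0x065b = 0x5654
+ 0xaa46 = 0x009b
One's complement: ~0x009b
Checksum = 0xff64


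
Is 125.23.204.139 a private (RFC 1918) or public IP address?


RFC 1918 private ranges:
  10.0.0.0/8 (10.0.0.0 - 10.255.255.255)
  172.16.0.0/12 (172.16.0.0 - 172.31.255.255)
  192.168.0.0/16 (192.168.0.0 - 192.168.255.255)
Public (not in any RFC 1918 range)


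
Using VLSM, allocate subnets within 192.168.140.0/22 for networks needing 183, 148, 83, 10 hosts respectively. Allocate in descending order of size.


183 hosts -> /24 (254 usable): 192.168.140.0/24
148 hosts -> /24 (254 usable): 192.168.141.0/24
83 hosts -> /25 (126 usable): 192.168.142.0/25
10 hosts -> /28 (14 usable): 192.168.142.128/28
Allocation: 192.168.140.0/24 (183 hosts, 254 usable); 192.168.141.0/24 (148 hosts, 254 usable); 192.168.142.0/25 (83 hosts, 126 usable); 192.168.142.128/28 (10 hosts, 14 usable)


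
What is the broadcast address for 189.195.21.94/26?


Network: 189.195.21.64/26
Host bits = 6
Set all host bits to 1:
Broadcast: 189.195.21.127


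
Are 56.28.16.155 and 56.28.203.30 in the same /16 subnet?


Mask: 255.255.0.0
56.28.16.155 AND mask = 56.28.0.0
56.28.203.30 AND mask = 56.28.0.0
Yes, same subnet (56.28.0.0)


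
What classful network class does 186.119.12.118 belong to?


First octet: 186
Binary: 10111010
10xxxxxx -> Class B (128-191)
Class B, default mask 255.255.0.0 (/16)


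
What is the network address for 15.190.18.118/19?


IP:   00001111.10111110.00010010.01110110
Mask: 11111111.11111111.11100000.00000000
AND operation:
Net:  00001111.10111110.00000000.00000000
Network: 15.190.0.0/19


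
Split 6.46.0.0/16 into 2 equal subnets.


New prefix = 16 + 1 = 17
Each subnet has 32768 addresses
  6.46.0.0/17
  6.46.128.0/17
Subnets: 6.46.0.0/17, 6.46.128.0/17


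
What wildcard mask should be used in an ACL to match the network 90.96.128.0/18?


Subnet mask: 255.255.192.0
Wildcard = 255.255.255.255 - subnet mask
255 - 255 = 0
255 - 255 = 0
255 - 192 = 63
255 - 0 = 255
Wildcard: 0.0.63.255


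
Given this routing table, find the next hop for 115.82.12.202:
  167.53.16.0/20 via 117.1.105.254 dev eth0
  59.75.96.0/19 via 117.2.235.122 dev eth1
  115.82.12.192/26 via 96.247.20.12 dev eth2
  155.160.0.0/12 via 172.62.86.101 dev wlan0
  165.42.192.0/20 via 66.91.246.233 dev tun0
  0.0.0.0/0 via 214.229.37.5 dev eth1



Longest prefix match for 115.82.12.202:
  /20 167.53.16.0: no
  /19 59.75.96.0: no
  /26 115.82.12.192: MATCH
  /12 155.160.0.0: no
  /20 165.42.192.0: no
  /0 0.0.0.0: MATCH
Selected: next-hop 96.247.20.12 via eth2 (matched /26)


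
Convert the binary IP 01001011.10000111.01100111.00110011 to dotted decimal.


01001011 = 75
10000111 = 135
01100111 = 103
00110011 = 51
IP: 75.135.103.51


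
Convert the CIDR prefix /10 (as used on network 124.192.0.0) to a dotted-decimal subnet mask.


/10 means 10 network bits, 22 host bits
Binary: 11111111110000000000000000000000
Mask: 255.192.0.0


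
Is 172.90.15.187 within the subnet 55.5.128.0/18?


Subnet network: 55.5.128.0
Test IP AND mask: 172.90.0.0
No, 172.90.15.187 is not in 55.5.128.0/18


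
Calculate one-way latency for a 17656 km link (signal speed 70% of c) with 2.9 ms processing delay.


Speed = 0.7 * 3e5 km/s = 210000 km/s
Propagation delay = 17656 / 210000 = 0.0841 s = 84.0762 ms
Processing delay = 2.9 ms
Total one-way latency = 86.9762 ms


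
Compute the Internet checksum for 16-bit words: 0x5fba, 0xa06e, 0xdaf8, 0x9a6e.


Sum all words (with carry folding):
+ 0x5fba = 0x5fba
+ 0xa06e = 0x0029
+ 0xdaf8 = 0xdb21
+ 0x9a6e = 0x7590
One's complement: ~0x7590
Checksum = 0x8a6f


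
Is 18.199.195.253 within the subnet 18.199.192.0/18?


Subnet network: 18.199.192.0
Test IP AND mask: 18.199.192.0
Yes, 18.199.195.253 is in 18.199.192.0/18


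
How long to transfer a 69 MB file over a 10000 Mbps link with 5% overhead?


Effective throughput = 10000 * (1 - 5/100) = 9500 Mbps
File size in Mb = 69 * 8 = 552 Mb
Time = 552 / 9500
Time = 0.0581 seconds


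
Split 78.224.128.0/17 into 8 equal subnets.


New prefix = 17 + 3 = 20
Each subnet has 4096 addresses
  78.224.128.0/20
  78.224.144.0/20
  78.224.160.0/20
  78.224.176.0/20
  78.224.192.0/20
  78.224.208.0/20
  78.224.224.0/20
  78.224.240.0/20
Subnets: 78.224.128.0/20, 78.224.144.0/20, 78.224.160.0/20, 78.224.176.0/20, 78.224.192.0/20, 78.224.208.0/20, 78.224.224.0/20, 78.224.240.0/20


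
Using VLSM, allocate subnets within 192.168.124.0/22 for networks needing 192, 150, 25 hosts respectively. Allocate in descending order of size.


192 hosts -> /24 (254 usable): 192.168.124.0/24
150 hosts -> /24 (254 usable): 192.168.125.0/24
25 hosts -> /27 (30 usable): 192.168.126.0/27
Allocation: 192.168.124.0/24 (192 hosts, 254 usable); 192.168.125.0/24 (150 hosts, 254 usable); 192.168.126.0/27 (25 hosts, 30 usable)


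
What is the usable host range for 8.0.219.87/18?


Network: 8.0.192.0
Broadcast: 8.0.255.255
First usable = network + 1
Last usable = broadcast - 1
Range: 8.0.192.1 to 8.0.255.254


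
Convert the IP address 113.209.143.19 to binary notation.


113 = 01110001
209 = 11010001
143 = 10001111
19 = 00010011
Binary: 01110001.11010001.10001111.00010011


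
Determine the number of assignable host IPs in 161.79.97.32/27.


Host bits = 32 - 27 = 5
Total addresses = 2^5 = 32
Usable = total - 2 (network and broadcast)
Usable hosts: 30


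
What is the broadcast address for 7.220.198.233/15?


Network: 7.220.0.0/15
Host bits = 17
Set all host bits to 1:
Broadcast: 7.221.255.255


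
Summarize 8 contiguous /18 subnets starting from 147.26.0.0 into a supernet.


Original prefix: /18
Number of subnets: 8 = 2^3
New prefix = 18 - 3 = 15
Supernet: 147.26.0.0/15


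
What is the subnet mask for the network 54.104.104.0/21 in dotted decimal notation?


/21 means 21 network bits, 11 host bits
Binary: 11111111111111111111100000000000
Mask: 255.255.248.0


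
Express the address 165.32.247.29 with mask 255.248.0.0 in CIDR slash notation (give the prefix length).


Binary: 11111111.11111000.00000000.00000000
Count leading 1s
Prefix: /13


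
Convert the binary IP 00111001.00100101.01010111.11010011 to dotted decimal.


00111001 = 57
00100101 = 37
01010111 = 87
11010011 = 211
IP: 57.37.87.211


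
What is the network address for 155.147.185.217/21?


IP:   10011011.10010011.10111001.11011001
Mask: 11111111.11111111.11111000.00000000
AND operation:
Net:  10011011.10010011.10111000.00000000
Network: 155.147.184.0/21


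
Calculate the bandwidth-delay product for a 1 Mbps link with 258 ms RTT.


BDP = bandwidth * RTT
= 1 Mbps * 258 ms
= 1 * 1e6 * 258 / 1000 bits
= 258000 bits
= 32250 bytes
= 31.4941 KB
BDP = 258000 bits (32250 bytes)


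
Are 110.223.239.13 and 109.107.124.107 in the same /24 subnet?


Mask: 255.255.255.0
110.223.239.13 AND mask = 110.223.239.0
109.107.124.107 AND mask = 109.107.124.0
No, different subnets (110.223.239.0 vs 109.107.124.0)


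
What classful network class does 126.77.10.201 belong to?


First octet: 126
Binary: 01111110
0xxxxxxx -> Class A (1-126)
Class A, default mask 255.0.0.0 (/8)


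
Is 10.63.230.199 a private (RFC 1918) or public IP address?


RFC 1918 private ranges:
  10.0.0.0/8 (10.0.0.0 - 10.255.255.255)
  172.16.0.0/12 (172.16.0.0 - 172.31.255.255)
  192.168.0.0/16 (192.168.0.0 - 192.168.255.255)
Private (in 10.0.0.0/8)


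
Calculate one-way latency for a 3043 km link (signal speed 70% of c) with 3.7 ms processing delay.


Speed = 0.7 * 3e5 km/s = 210000 km/s
Propagation delay = 3043 / 210000 = 0.0145 s = 14.4905 ms
Processing delay = 3.7 ms
Total one-way latency = 18.1905 ms


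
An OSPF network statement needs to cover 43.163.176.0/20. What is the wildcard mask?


Subnet mask: 255.255.240.0
Wildcard = 255.255.255.255 - subnet mask
255 - 255 = 0
255 - 255 = 0
255 - 240 = 15
255 - 0 = 255
Wildcard: 0.0.15.255


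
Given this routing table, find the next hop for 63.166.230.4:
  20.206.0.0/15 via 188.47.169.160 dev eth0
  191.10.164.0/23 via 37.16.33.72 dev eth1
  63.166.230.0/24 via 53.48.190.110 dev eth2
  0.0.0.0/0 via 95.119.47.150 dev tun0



Longest prefix match for 63.166.230.4:
  /15 20.206.0.0: no
  /23 191.10.164.0: no
  /24 63.166.230.0: MATCH
  /0 0.0.0.0: MATCH
Selected: next-hop 53.48.190.110 via eth2 (matched /24)


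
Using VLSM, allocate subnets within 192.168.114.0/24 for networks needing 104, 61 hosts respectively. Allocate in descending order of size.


104 hosts -> /25 (126 usable): 192.168.114.0/25
61 hosts -> /26 (62 usable): 192.168.114.128/26
Allocation: 192.168.114.0/25 (104 hosts, 126 usable); 192.168.114.128/26 (61 hosts, 62 usable)


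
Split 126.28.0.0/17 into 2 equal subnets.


New prefix = 17 + 1 = 18
Each subnet has 16384 addresses
  126.28.0.0/18
  126.28.64.0/18
Subnets: 126.28.0.0/18, 126.28.64.0/18


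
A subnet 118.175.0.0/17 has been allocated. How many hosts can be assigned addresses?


Host bits = 32 - 17 = 15
Total addresses = 2^15 = 32768
Usable = total - 2 (network and broadcast)
Usable hosts: 32766


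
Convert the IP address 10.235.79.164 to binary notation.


10 = 00001010
235 = 11101011
79 = 01001111
164 = 10100100
Binary: 00001010.11101011.01001111.10100100


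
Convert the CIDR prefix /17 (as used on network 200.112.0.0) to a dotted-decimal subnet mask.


/17 means 17 network bits, 15 host bits
Binary: 11111111111111111000000000000000
Mask: 255.255.128.0


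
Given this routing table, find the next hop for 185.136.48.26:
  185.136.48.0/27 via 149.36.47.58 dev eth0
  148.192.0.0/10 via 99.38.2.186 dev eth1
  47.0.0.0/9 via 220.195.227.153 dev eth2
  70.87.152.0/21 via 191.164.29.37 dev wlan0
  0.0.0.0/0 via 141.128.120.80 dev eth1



Longest prefix match for 185.136.48.26:
  /27 185.136.48.0: MATCH
  /10 148.192.0.0: no
  /9 47.0.0.0: no
  /21 70.87.152.0: no
  /0 0.0.0.0: MATCH
Selected: next-hop 149.36.47.58 via eth0 (matched /27)


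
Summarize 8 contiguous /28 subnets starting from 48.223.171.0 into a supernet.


Original prefix: /28
Number of subnets: 8 = 2^3
New prefix = 28 - 3 = 25
Supernet: 48.223.171.0/25


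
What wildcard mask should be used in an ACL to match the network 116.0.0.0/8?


Subnet mask: 255.0.0.0
Wildcard = 255.255.255.255 - subnet mask
255 - 255 = 0
255 - 0 = 255
255 - 0 = 255
255 - 0 = 255
Wildcard: 0.255.255.255


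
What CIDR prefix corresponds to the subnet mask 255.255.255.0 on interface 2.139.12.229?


Binary: 11111111.11111111.11111111.00000000
Count leading 1s
Prefix: /24


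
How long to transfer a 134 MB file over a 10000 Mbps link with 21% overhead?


Effective throughput = 10000 * (1 - 21/100) = 7900 Mbps
File size in Mb = 134 * 8 = 1072 Mb
Time = 1072 / 7900
Time = 0.1357 seconds


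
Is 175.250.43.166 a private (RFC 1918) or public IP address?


RFC 1918 private ranges:
  10.0.0.0/8 (10.0.0.0 - 10.255.255.255)
  172.16.0.0/12 (172.16.0.0 - 172.31.255.255)
  192.168.0.0/16 (192.168.0.0 - 192.168.255.255)
Public (not in any RFC 1918 range)


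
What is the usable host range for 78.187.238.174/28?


Network: 78.187.238.160
Broadcast: 78.187.238.175
First usable = network + 1
Last usable = broadcast - 1
Range: 78.187.238.161 to 78.187.238.174


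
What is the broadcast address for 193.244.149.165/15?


Network: 193.244.0.0/15
Host bits = 17
Set all host bits to 1:
Broadcast: 193.245.255.255


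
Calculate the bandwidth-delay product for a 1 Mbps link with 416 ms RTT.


BDP = bandwidth * RTT
= 1 Mbps * 416 ms
= 1 * 1e6 * 416 / 1000 bits
= 416000 bits
= 52000 bytes
= 50.7812 KB
BDP = 416000 bits (52000 bytes)


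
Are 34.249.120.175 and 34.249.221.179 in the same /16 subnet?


Mask: 255.255.0.0
34.249.120.175 AND mask = 34.249.0.0
34.249.221.179 AND mask = 34.249.0.0
Yes, same subnet (34.249.0.0)


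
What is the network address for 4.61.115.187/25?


IP:   00000100.00111101.01110011.10111011
Mask: 11111111.11111111.11111111.10000000
AND operation:
Net:  00000100.00111101.01110011.10000000
Network: 4.61.115.128/25


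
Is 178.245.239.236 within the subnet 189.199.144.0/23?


Subnet network: 189.199.144.0
Test IP AND mask: 178.245.238.0
No, 178.245.239.236 is not in 189.199.144.0/23


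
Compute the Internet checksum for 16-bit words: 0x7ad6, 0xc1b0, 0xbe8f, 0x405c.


Sum all words (with carry folding):
+ 0x7ad6 = 0x7ad6
+ 0xc1b0 = 0x3c87
+ 0xbe8f = 0xfb16
+ 0x405c = 0x3b73
One's complement: ~0x3b73
Checksum = 0xc48c


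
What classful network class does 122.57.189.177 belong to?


First octet: 122
Binary: 01111010
0xxxxxxx -> Class A (1-126)
Class A, default mask 255.0.0.0 (/8)


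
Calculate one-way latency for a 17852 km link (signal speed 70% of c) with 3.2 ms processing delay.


Speed = 0.7 * 3e5 km/s = 210000 km/s
Propagation delay = 17852 / 210000 = 0.085 s = 85.0095 ms
Processing delay = 3.2 ms
Total one-way latency = 88.2095 ms


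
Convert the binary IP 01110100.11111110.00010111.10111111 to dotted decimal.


01110100 = 116
11111110 = 254
00010111 = 23
10111111 = 191
IP: 116.254.23.191


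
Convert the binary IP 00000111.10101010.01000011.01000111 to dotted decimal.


00000111 = 7
10101010 = 170
01000011 = 67
01000111 = 71
IP: 7.170.67.71


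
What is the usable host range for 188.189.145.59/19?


Network: 188.189.128.0
Broadcast: 188.189.159.255
First usable = network + 1
Last usable = broadcast - 1
Range: 188.189.128.1 to 188.189.159.254


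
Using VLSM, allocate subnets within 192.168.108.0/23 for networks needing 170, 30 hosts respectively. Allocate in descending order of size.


170 hosts -> /24 (254 usable): 192.168.108.0/24
30 hosts -> /27 (30 usable): 192.168.109.0/27
Allocation: 192.168.108.0/24 (170 hosts, 254 usable); 192.168.109.0/27 (30 hosts, 30 usable)


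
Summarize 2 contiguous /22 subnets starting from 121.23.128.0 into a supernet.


Original prefix: /22
Number of subnets: 2 = 2^1
New prefix = 22 - 1 = 21
Supernet: 121.23.128.0/21


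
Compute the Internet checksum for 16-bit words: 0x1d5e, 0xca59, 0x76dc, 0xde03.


Sum all words (with carry folding):
+ 0x1d5e = 0x1d5e
+ 0xca59 = 0xe7b7
+ 0x76dc = 0x5e94
+ 0xde03 = 0x3c98
One's complement: ~0x3c98
Checksum = 0xc367


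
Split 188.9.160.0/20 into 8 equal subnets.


New prefix = 20 + 3 = 23
Each subnet has 512 addresses
  188.9.160.0/23
  188.9.162.0/23
  188.9.164.0/23
  188.9.166.0/23
  188.9.168.0/23
  188.9.170.0/23
  188.9.172.0/23
  188.9.174.0/23
Subnets: 188.9.160.0/23, 188.9.162.0/23, 188.9.164.0/23, 188.9.166.0/23, 188.9.168.0/23, 188.9.170.0/23, 188.9.172.0/23, 188.9.174.0/23


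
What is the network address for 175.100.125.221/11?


IP:   10101111.01100100.01111101.11011101
Mask: 11111111.11100000.00000000.00000000
AND operation:
Net:  10101111.01100000.00000000.00000000
Network: 175.96.0.0/11


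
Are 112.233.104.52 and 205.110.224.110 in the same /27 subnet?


Mask: 255.255.255.224
112.233.104.52 AND mask = 112.233.104.32
205.110.224.110 AND mask = 205.110.224.96
No, different subnets (112.233.104.32 vs 205.110.224.96)


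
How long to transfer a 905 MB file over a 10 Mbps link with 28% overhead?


Effective throughput = 10 * (1 - 28/100) = 7.2 Mbps
File size in Mb = 905 * 8 = 7240 Mb
Time = 7240 / 7.2
Time = 1005.5556 seconds


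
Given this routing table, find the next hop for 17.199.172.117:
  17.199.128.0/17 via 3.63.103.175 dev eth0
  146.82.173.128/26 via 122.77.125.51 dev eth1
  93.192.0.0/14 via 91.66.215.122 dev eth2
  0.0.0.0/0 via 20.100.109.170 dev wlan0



Longest prefix match for 17.199.172.117:
  /17 17.199.128.0: MATCH
  /26 146.82.173.128: no
  /14 93.192.0.0: no
  /0 0.0.0.0: MATCH
Selected: next-hop 3.63.103.175 via eth0 (matched /17)


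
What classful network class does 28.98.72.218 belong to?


First octet: 28
Binary: 00011100
0xxxxxxx -> Class A (1-126)
Class A, default mask 255.0.0.0 (/8)


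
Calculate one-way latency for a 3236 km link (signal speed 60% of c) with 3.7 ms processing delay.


Speed = 0.6 * 3e5 km/s = 180000 km/s
Propagation delay = 3236 / 180000 = 0.018 s = 17.9778 ms
Processing delay = 3.7 ms
Total one-way latency = 21.6778 ms


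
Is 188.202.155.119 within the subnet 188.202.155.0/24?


Subnet network: 188.202.155.0
Test IP AND mask: 188.202.155.0
Yes, 188.202.155.119 is in 188.202.155.0/24


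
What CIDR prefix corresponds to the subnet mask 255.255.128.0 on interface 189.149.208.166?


Binary: 11111111.11111111.10000000.00000000
Count leading 1s
Prefix: /17


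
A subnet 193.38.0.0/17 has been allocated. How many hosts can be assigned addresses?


Host bits = 32 - 17 = 15
Total addresses = 2^15 = 32768
Usable = total - 2 (network and broadcast)
Usable hosts: 32766


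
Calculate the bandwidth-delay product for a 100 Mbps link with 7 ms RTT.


BDP = bandwidth * RTT
= 100 Mbps * 7 ms
= 100 * 1e6 * 7 / 1000 bits
= 700000 bits
= 87500 bytes
= 85.4492 KB
BDP = 700000 bits (87500 bytes)


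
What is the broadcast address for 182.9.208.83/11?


Network: 182.0.0.0/11
Host bits = 21
Set all host bits to 1:
Broadcast: 182.31.255.255


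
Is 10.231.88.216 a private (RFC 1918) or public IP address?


RFC 1918 private ranges:
  10.0.0.0/8 (10.0.0.0 - 10.255.255.255)
  172.16.0.0/12 (172.16.0.0 - 172.31.255.255)
  192.168.0.0/16 (192.168.0.0 - 192.168.255.255)
Private (in 10.0.0.0/8)


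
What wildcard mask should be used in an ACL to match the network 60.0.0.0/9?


Subnet mask: 255.128.0.0
Wildcard = 255.255.255.255 - subnet mask
255 - 255 = 0
255 - 128 = 127
255 - 0 = 255
255 - 0 = 255
Wildcard: 0.127.255.255


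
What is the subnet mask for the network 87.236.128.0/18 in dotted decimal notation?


/18 means 18 network bits, 14 host bits
Binary: 11111111111111111100000000000000
Mask: 255.255.192.0


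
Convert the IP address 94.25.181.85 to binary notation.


94 = 01011110
25 = 00011001
181 = 10110101
85 = 01010101
Binary: 01011110.00011001.10110101.01010101


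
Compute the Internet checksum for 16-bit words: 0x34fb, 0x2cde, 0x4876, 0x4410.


Sum all words (with carry folding):
+ 0x34fb = 0x34fb
+ 0x2cde = 0x61d9
+ 0x4876 = 0xaa4f
+ 0x4410 = 0xee5f
One's complement: ~0xee5f
Checksum = 0x11a0


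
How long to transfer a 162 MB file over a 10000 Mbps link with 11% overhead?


Effective throughput = 10000 * (1 - 11/100) = 8900 Mbps
File size in Mb = 162 * 8 = 1296 Mb
Time = 1296 / 8900
Time = 0.1456 seconds


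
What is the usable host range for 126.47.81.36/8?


Network: 126.0.0.0
Broadcast: 126.255.255.255
First usable = network + 1
Last usable = broadcast - 1
Range: 126.0.0.1 to 126.255.255.254


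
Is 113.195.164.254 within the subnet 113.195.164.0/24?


Subnet network: 113.195.164.0
Test IP AND mask: 113.195.164.0
Yes, 113.195.164.254 is in 113.195.164.0/24


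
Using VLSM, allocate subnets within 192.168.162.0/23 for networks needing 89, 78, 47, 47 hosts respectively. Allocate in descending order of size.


89 hosts -> /25 (126 usable): 192.168.162.0/25
78 hosts -> /25 (126 usable): 192.168.162.128/25
47 hosts -> /26 (62 usable): 192.168.163.0/26
47 hosts -> /26 (62 usable): 192.168.163.64/26
Allocation: 192.168.162.0/25 (89 hosts, 126 usable); 192.168.162.128/25 (78 hosts, 126 usable); 192.168.163.0/26 (47 hosts, 62 usable); 192.168.163.64/26 (47 hosts, 62 usable)


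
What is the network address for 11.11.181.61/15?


IP:   00001011.00001011.10110101.00111101
Mask: 11111111.11111110.00000000.00000000
AND operation:
Net:  00001011.00001010.00000000.00000000
Network: 11.10.0.0/15


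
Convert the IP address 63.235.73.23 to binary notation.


63 = 00111111
235 = 11101011
73 = 01001001
23 = 00010111
Binary: 00111111.11101011.01001001.00010111


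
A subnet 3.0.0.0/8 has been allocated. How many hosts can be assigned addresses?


Host bits = 32 - 8 = 24
Total addresses = 2^24 = 16777216
Usable = total - 2 (network and broadcast)
Usable hosts: 16777214


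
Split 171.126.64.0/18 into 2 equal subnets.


New prefix = 18 + 1 = 19
Each subnet has 8192 addresses
  171.126.64.0/19
  171.126.96.0/19
Subnets: 171.126.64.0/19, 171.126.96.0/19


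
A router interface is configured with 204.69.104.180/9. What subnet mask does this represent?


/9 means 9 network bits, 23 host bits
Binary: 11111111100000000000000000000000
Mask: 255.128.0.0


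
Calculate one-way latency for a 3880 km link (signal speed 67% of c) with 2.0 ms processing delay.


Speed = 0.67 * 3e5 km/s = 201000 km/s
Propagation delay = 3880 / 201000 = 0.0193 s = 19.3035 ms
Processing delay = 2.0 ms
Total one-way latency = 21.3035 ms


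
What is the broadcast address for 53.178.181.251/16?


Network: 53.178.0.0/16
Host bits = 16
Set all host bits to 1:
Broadcast: 53.178.255.255


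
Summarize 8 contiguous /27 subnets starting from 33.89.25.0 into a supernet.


Original prefix: /27
Number of subnets: 8 = 2^3
New prefix = 27 - 3 = 24
Supernet: 33.89.25.0/24


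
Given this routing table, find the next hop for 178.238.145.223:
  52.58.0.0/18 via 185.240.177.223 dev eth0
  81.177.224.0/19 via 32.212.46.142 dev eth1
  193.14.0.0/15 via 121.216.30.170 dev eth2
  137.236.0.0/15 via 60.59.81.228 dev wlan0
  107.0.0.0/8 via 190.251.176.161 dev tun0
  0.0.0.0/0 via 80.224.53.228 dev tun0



Longest prefix match for 178.238.145.223:
  /18 52.58.0.0: no
  /19 81.177.224.0: no
  /15 193.14.0.0: no
  /15 137.236.0.0: no
  /8 107.0.0.0: no
  /0 0.0.0.0: MATCH
Selected: next-hop 80.224.53.228 via tun0 (matched /0)


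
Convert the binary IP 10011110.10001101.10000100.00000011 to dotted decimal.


10011110 = 158
10001101 = 141
10000100 = 132
00000011 = 3
IP: 158.141.132.3


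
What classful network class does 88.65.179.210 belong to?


First octet: 88
Binary: 01011000
0xxxxxxx -> Class A (1-126)
Class A, default mask 255.0.0.0 (/8)


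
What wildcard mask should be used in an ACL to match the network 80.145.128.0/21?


Subnet mask: 255.255.248.0
Wildcard = 255.255.255.255 - subnet mask
255 - 255 = 0
255 - 255 = 0
255 - 248 = 7
255 - 0 = 255
Wildcard: 0.0.7.255


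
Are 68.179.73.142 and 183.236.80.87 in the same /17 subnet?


Mask: 255.255.128.0
68.179.73.142 AND mask = 68.179.0.0
183.236.80.87 AND mask = 183.236.0.0
No, different subnets (68.179.0.0 vs 183.236.0.0)


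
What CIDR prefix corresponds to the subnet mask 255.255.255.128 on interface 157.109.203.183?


Binary: 11111111.11111111.11111111.10000000
Count leading 1s
Prefix: /25


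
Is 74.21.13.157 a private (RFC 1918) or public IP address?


RFC 1918 private ranges:
  10.0.0.0/8 (10.0.0.0 - 10.255.255.255)
  172.16.0.0/12 (172.16.0.0 - 172.31.255.255)
  192.168.0.0/16 (192.168.0.0 - 192.168.255.255)
Public (not in any RFC 1918 range)


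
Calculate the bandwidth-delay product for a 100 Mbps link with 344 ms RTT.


BDP = bandwidth * RTT
= 100 Mbps * 344 ms
= 100 * 1e6 * 344 / 1000 bits
= 34400000 bits
= 4300000 bytes
= 4199.2188 KB
BDP = 34400000 bits (4300000 bytes)


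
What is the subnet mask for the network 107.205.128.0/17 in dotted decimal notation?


/17 means 17 network bits, 15 host bits
Binary: 11111111111111111000000000000000
Mask: 255.255.128.0


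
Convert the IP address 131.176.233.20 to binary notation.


131 = 10000011
176 = 10110000
233 = 11101001
20 = 00010100
Binary: 10000011.10110000.11101001.00010100


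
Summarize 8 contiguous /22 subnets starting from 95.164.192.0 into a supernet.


Original prefix: /22
Number of subnets: 8 = 2^3
New prefix = 22 - 3 = 19
Supernet: 95.164.192.0/19


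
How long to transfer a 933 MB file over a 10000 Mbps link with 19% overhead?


Effective throughput = 10000 * (1 - 19/100) = 8100.0 Mbps
File size in Mb = 933 * 8 = 7464 Mb
Time = 7464 / 8100.0
Time = 0.9215 seconds


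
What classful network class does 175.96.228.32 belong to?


First octet: 175
Binary: 10101111
10xxxxxx -> Class B (128-191)
Class B, default mask 255.255.0.0 (/16)


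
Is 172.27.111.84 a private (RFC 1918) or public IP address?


RFC 1918 private ranges:
  10.0.0.0/8 (10.0.0.0 - 10.255.255.255)
  172.16.0.0/12 (172.16.0.0 - 172.31.255.255)
  192.168.0.0/16 (192.168.0.0 - 192.168.255.255)
Private (in 172.16.0.0/12)


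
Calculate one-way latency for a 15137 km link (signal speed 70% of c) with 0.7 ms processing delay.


Speed = 0.7 * 3e5 km/s = 210000 km/s
Propagation delay = 15137 / 210000 = 0.0721 s = 72.081 ms
Processing delay = 0.7 ms
Total one-way latency = 72.781 ms


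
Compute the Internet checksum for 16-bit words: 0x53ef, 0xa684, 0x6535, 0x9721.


Sum all words (with carry folding):
+ 0x53ef = 0x53ef
+ 0xa684 = 0xfa73
+ 0x6535 = 0x5fa9
+ 0x9721 = 0xf6ca
One's complement: ~0xf6ca
Checksum = 0x0935


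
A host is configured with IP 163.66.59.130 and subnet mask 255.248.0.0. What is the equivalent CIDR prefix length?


Binary: 11111111.11111000.00000000.00000000
Count leading 1s
Prefix: /13


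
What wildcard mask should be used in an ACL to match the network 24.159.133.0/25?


Subnet mask: 255.255.255.128
Wildcard = 255.255.255.255 - subnet mask
255 - 255 = 0
255 - 255 = 0
255 - 255 = 0
255 - 128 = 127
Wildcard: 0.0.0.127


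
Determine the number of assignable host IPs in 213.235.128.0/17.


Host bits = 32 - 17 = 15
Total addresses = 2^15 = 32768
Usable = total - 2 (network and broadcast)
Usable hosts: 32766


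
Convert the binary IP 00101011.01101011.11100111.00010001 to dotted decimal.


00101011 = 43
01101011 = 107
11100111 = 231
00010001 = 17
IP: 43.107.231.17


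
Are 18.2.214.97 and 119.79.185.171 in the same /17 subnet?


Mask: 255.255.128.0
18.2.214.97 AND mask = 18.2.128.0
119.79.185.171 AND mask = 119.79.128.0
No, different subnets (18.2.128.0 vs 119.79.128.0)


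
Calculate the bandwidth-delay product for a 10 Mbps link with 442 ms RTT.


BDP = bandwidth * RTT
= 10 Mbps * 442 ms
= 10 * 1e6 * 442 / 1000 bits
= 4420000 bits
= 552500 bytes
= 539.5508 KB
BDP = 4420000 bits (552500 bytes)


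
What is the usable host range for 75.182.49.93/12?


Network: 75.176.0.0
Broadcast: 75.191.255.255
First usable = network + 1
Last usable = broadcast - 1
Range: 75.176.0.1 to 75.191.255.254


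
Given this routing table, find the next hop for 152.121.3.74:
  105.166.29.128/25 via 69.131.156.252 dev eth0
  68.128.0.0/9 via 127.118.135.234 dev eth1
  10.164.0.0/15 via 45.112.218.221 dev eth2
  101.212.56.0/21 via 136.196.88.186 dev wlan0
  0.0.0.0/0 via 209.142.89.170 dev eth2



Longest prefix match for 152.121.3.74:
  /25 105.166.29.128: no
  /9 68.128.0.0: no
  /15 10.164.0.0: no
  /21 101.212.56.0: no
  /0 0.0.0.0: MATCH
Selected: next-hop 209.142.89.170 via eth2 (matched /0)


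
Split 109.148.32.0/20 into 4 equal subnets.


New prefix = 20 + 2 = 22
Each subnet has 1024 addresses
  109.148.32.0/22
  109.148.36.0/22
  109.148.40.0/22
  109.148.44.0/22
Subnets: 109.148.32.0/22, 109.148.36.0/22, 109.148.40.0/22, 109.148.44.0/22


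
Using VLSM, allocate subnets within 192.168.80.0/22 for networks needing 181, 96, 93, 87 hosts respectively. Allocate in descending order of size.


181 hosts -> /24 (254 usable): 192.168.80.0/24
96 hosts -> /25 (126 usable): 192.168.81.0/25
93 hosts -> /25 (126 usable): 192.168.81.128/25
87 hosts -> /25 (126 usable): 192.168.82.0/25
Allocation: 192.168.80.0/24 (181 hosts, 254 usable); 192.168.81.0/25 (96 hosts, 126 usable); 192.168.81.128/25 (93 hosts, 126 usable); 192.168.82.0/25 (87 hosts, 126 usable)


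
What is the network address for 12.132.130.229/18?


IP:   00001100.10000100.10000010.11100101
Mask: 11111111.11111111.11000000.00000000
AND operation:
Net:  00001100.10000100.10000000.00000000
Network: 12.132.128.0/18


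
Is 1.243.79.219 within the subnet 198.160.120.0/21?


Subnet network: 198.160.120.0
Test IP AND mask: 1.243.72.0
No, 1.243.79.219 is not in 198.160.120.0/21


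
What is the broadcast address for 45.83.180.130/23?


Network: 45.83.180.0/23
Host bits = 9
Set all host bits to 1:
Broadcast: 45.83.181.255


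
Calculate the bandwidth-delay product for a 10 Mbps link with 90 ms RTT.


BDP = bandwidth * RTT
= 10 Mbps * 90 ms
= 10 * 1e6 * 90 / 1000 bits
= 900000 bits
= 112500 bytes
= 109.8633 KB
BDP = 900000 bits (112500 bytes)


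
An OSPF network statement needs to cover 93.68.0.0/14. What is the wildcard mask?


Subnet mask: 255.252.0.0
Wildcard = 255.255.255.255 - subnet mask
255 - 255 = 0
255 - 252 = 3
255 - 0 = 255
255 - 0 = 255
Wildcard: 0.3.255.255


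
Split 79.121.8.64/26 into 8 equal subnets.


New prefix = 26 + 3 = 29
Each subnet has 8 addresses
  79.121.8.64/29
  79.121.8.72/29
  79.121.8.80/29
  79.121.8.88/29
  79.121.8.96/29
  79.121.8.104/29
  79.121.8.112/29
  79.121.8.120/29
Subnets: 79.121.8.64/29, 79.121.8.72/29, 79.121.8.80/29, 79.121.8.88/29, 79.121.8.96/29, 79.121.8.104/29, 79.121.8.112/29, 79.121.8.120/29


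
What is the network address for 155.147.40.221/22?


IP:   10011011.10010011.00101000.11011101
Mask: 11111111.11111111.11111100.00000000
AND operation:
Net:  10011011.10010011.00101000.00000000
Network: 155.147.40.0/22


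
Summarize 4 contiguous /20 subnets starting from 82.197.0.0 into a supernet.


Original prefix: /20
Number of subnets: 4 = 2^2
New prefix = 20 - 2 = 18
Supernet: 82.197.0.0/18


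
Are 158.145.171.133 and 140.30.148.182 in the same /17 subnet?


Mask: 255.255.128.0
158.145.171.133 AND mask = 158.145.128.0
140.30.148.182 AND mask = 140.30.128.0
No, different subnets (158.145.128.0 vs 140.30.128.0)


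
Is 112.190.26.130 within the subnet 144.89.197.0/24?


Subnet network: 144.89.197.0
Test IP AND mask: 112.190.26.0
No, 112.190.26.130 is not in 144.89.197.0/24


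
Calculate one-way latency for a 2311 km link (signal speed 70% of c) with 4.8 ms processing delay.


Speed = 0.7 * 3e5 km/s = 210000 km/s
Propagation delay = 2311 / 210000 = 0.011 s = 11.0048 ms
Processing delay = 4.8 ms
Total one-way latency = 15.8048 ms


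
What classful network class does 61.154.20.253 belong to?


First octet: 61
Binary: 00111101
0xxxxxxx -> Class A (1-126)
Class A, default mask 255.0.0.0 (/8)


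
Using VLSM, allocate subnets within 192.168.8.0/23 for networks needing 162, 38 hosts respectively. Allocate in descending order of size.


162 hosts -> /24 (254 usable): 192.168.8.0/24
38 hosts -> /26 (62 usable): 192.168.9.0/26
Allocation: 192.168.8.0/24 (162 hosts, 254 usable); 192.168.9.0/26 (38 hosts, 62 usable)


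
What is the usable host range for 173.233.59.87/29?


Network: 173.233.59.80
Broadcast: 173.233.59.87
First usable = network + 1
Last usable = broadcast - 1
Range: 173.233.59.81 to 173.233.59.86


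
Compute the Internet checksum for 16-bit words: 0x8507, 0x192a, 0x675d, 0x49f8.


Sum all words (with carry folding):
+ 0x8507 = 0x8507
+ 0x192a = 0x9e31
+ 0x675d = 0x058f
+ 0x49f8 = 0x4f87
One's complement: ~0x4f87
Checksum = 0xb078


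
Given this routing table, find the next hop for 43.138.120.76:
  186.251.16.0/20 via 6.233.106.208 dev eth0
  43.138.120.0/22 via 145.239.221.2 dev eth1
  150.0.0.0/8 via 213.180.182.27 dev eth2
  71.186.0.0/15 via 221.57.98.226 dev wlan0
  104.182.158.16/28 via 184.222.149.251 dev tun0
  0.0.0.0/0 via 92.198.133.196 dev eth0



Longest prefix match for 43.138.120.76:
  /20 186.251.16.0: no
  /22 43.138.120.0: MATCH
  /8 150.0.0.0: no
  /15 71.186.0.0: no
  /28 104.182.158.16: no
  /0 0.0.0.0: MATCH
Selected: next-hop 145.239.221.2 via eth1 (matched /22)


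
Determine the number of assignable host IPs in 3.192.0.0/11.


Host bits = 32 - 11 = 21
Total addresses = 2^21 = 2097152
Usable = total - 2 (network and broadcast)
Usable hosts: 2097150


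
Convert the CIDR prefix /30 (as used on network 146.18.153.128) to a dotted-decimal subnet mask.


/30 means 30 network bits, 2 host bits
Binary: 11111111111111111111111111111100
Mask: 255.255.255.252


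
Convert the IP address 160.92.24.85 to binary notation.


160 = 10100000
92 = 01011100
24 = 00011000
85 = 01010101
Binary: 10100000.01011100.00011000.01010101


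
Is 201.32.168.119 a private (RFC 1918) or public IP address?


RFC 1918 private ranges:
  10.0.0.0/8 (10.0.0.0 - 10.255.255.255)
  172.16.0.0/12 (172.16.0.0 - 172.31.255.255)
  192.168.0.0/16 (192.168.0.0 - 192.168.255.255)
Public (not in any RFC 1918 range)


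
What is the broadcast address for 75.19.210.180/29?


Network: 75.19.210.176/29
Host bits = 3
Set all host bits to 1:
Broadcast: 75.19.210.183


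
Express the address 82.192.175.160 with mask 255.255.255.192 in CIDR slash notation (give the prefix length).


Binary: 11111111.11111111.11111111.11000000
Count leading 1s
Prefix: /26


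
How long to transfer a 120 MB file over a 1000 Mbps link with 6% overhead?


Effective throughput = 1000 * (1 - 6/100) = 940 Mbps
File size in Mb = 120 * 8 = 960 Mb
Time = 960 / 940
Time = 1.0213 seconds


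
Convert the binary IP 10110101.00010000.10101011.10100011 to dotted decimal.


10110101 = 181
00010000 = 16
10101011 = 171
10100011 = 163
IP: 181.16.171.163


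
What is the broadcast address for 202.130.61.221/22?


Network: 202.130.60.0/22
Host bits = 10
Set all host bits to 1:
Broadcast: 202.130.63.255


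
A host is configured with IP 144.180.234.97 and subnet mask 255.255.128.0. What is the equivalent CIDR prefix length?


Binary: 11111111.11111111.10000000.00000000
Count leading 1s
Prefix: /17


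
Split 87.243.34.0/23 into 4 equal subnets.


New prefix = 23 + 2 = 25
Each subnet has 128 addresses
  87.243.34.0/25
  87.243.34.128/25
  87.243.35.0/25
  87.243.35.128/25
Subnets: 87.243.34.0/25, 87.243.34.128/25, 87.243.35.0/25, 87.243.35.128/25


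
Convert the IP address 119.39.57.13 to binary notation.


119 = 01110111
39 = 00100111
57 = 00111001
13 = 00001101
Binary: 01110111.00100111.00111001.00001101


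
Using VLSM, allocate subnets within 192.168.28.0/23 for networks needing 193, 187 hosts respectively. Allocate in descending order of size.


193 hosts -> /24 (254 usable): 192.168.28.0/24
187 hosts -> /24 (254 usable): 192.168.29.0/24
Allocation: 192.168.28.0/24 (193 hosts, 254 usable); 192.168.29.0/24 (187 hosts, 254 usable)


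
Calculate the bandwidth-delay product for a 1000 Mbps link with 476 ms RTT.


BDP = bandwidth * RTT
= 1000 Mbps * 476 ms
= 1000 * 1e6 * 476 / 1000 bits
= 476000000 bits
= 59500000 bytes
= 58105.4688 KB
BDP = 476000000 bits (59500000 bytes)


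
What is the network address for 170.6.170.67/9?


IP:   10101010.00000110.10101010.01000011
Mask: 11111111.10000000.00000000.00000000
AND operation:
Net:  10101010.00000000.00000000.00000000
Network: 170.0.0.0/9


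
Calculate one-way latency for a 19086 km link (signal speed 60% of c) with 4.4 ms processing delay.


Speed = 0.6 * 3e5 km/s = 180000 km/s
Propagation delay = 19086 / 180000 = 0.106 s = 106.0333 ms
Processing delay = 4.4 ms
Total one-way latency = 110.4333 ms


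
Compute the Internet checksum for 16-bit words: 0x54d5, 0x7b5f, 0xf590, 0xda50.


Sum all words (with carry folding):
+ 0x54d5 = 0x54d5
+ 0x7b5f = 0xd034
+ 0xf590 = 0xc5c5
+ 0xda50 = 0xa016
One's complement: ~0xa016
Checksum = 0x5fe9


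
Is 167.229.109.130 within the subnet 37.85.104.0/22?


Subnet network: 37.85.104.0
Test IP AND mask: 167.229.108.0
No, 167.229.109.130 is not in 37.85.104.0/22


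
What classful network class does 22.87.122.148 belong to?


First octet: 22
Binary: 00010110
0xxxxxxx -> Class A (1-126)
Class A, default mask 255.0.0.0 (/8)


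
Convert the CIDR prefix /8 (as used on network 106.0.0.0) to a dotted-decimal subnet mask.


/8 means 8 network bits, 24 host bits
Binary: 11111111000000000000000000000000
Mask: 255.0.0.0


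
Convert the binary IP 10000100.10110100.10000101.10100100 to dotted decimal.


10000100 = 132
10110100 = 180
10000101 = 133
10100100 = 164
IP: 132.180.133.164


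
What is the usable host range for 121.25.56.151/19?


Network: 121.25.32.0
Broadcast: 121.25.63.255
First usable = network + 1
Last usable = broadcast - 1
Range: 121.25.32.1 to 121.25.63.254


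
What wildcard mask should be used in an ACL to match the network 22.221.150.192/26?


Subnet mask: 255.255.255.192
Wildcard = 255.255.255.255 - subnet mask
255 - 255 = 0
255 - 255 = 0
255 - 255 = 0
255 - 192 = 63
Wildcard: 0.0.0.63


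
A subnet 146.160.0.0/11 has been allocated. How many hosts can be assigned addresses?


Host bits = 32 - 11 = 21
Total addresses = 2^21 = 2097152
Usable = total - 2 (network and broadcast)
Usable hosts: 2097150


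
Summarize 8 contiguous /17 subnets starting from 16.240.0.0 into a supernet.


Original prefix: /17
Number of subnets: 8 = 2^3
New prefix = 17 - 3 = 14
Supernet: 16.240.0.0/14


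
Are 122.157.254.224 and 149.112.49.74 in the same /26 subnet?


Mask: 255.255.255.192
122.157.254.224 AND mask = 122.157.254.192
149.112.49.74 AND mask = 149.112.49.64
No, different subnets (122.157.254.192 vs 149.112.49.64)


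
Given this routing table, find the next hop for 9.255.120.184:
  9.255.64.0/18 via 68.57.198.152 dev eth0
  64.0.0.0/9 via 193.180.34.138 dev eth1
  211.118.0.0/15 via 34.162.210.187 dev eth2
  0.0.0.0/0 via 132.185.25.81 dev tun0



Longest prefix match for 9.255.120.184:
  /18 9.255.64.0: MATCH
  /9 64.0.0.0: no
  /15 211.118.0.0: no
  /0 0.0.0.0: MATCH
Selected: next-hop 68.57.198.152 via eth0 (matched /18)


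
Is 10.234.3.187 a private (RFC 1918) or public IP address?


RFC 1918 private ranges:
  10.0.0.0/8 (10.0.0.0 - 10.255.255.255)
  172.16.0.0/12 (172.16.0.0 - 172.31.255.255)
  192.168.0.0/16 (192.168.0.0 - 192.168.255.255)
Private (in 10.0.0.0/8)


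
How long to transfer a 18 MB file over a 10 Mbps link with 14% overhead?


Effective throughput = 10 * (1 - 14/100) = 8.6 Mbps
File size in Mb = 18 * 8 = 144 Mb
Time = 144 / 8.6
Time = 16.7442 seconds


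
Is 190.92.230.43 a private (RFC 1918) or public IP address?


RFC 1918 private ranges:
  10.0.0.0/8 (10.0.0.0 - 10.255.255.255)
  172.16.0.0/12 (172.16.0.0 - 172.31.255.255)
  192.168.0.0/16 (192.168.0.0 - 192.168.255.255)
Public (not in any RFC 1918 range)
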